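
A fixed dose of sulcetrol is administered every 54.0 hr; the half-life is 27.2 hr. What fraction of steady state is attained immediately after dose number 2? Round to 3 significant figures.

0.936

k = ln 2 / 27.2 = 0.02548 hr⁻¹
f_n = 1 − e^(−nkτ) = 1 − e^(−2 × 0.02548 × 54.0) = 1 − e^(−2.752) = 1 − 0.06379 ≈ 0.936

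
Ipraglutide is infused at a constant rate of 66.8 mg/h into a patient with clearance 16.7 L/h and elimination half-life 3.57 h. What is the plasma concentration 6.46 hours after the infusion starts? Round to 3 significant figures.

2.86 mg/L

Css = rate / CL = 66.8 / 16.7 = 4.000 mg/L
k = ln 2 / 3.57 = 0.1942 h⁻¹
C(t) = Css (1 − e^(−kt)) = 4.000 × (1 − e^(−1.254)) = 4.000 × 0.7147 ≈ 2.86 mg/L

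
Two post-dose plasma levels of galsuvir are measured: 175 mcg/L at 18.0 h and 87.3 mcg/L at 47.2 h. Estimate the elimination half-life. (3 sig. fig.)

29.1 hours

k = ln(C₁/C₂) / (t₂ − t₁) = ln(175/87.3) / (47.2 − 18.0)
  = 0.6954 / 29.20 = 0.02382 h⁻¹
t½ = ln 2 / k = ln 2 / 0.02382 ≈ 29.1 hours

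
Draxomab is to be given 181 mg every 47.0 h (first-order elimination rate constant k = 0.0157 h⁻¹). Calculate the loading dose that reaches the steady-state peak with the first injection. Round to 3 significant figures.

347 mg

Accumulation ratio R = 1 / (1 − e^(−kτ)) = 1 / (1 − e^(−0.01570×47.0)) = 1 / (1 − 0.4781) = 1.916
Loading dose = maintenance dose × R = 181 × 1.916 ≈ 347 mg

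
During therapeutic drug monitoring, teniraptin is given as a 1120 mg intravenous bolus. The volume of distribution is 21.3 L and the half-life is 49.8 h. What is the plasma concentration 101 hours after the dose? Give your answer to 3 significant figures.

C₀ = dose / V = 1120 / 21.3 = 52.58 µg/mL
k = ln 2 / 49.8 = 0.01392 h⁻¹
C(t) = C₀ e^(−kt) = 52.58 × e^(−0.01392 × 101) = 52.58 × e^(−1.406) = 52.58 × 0.2452 ≈ 12.9 µg/mL

12.9 µg/mL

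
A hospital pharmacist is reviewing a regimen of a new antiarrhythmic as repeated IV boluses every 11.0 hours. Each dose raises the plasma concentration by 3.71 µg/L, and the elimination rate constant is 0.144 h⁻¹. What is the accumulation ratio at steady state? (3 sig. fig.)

1.26

Fraction remaining after one interval: e^(−kτ) = e^(−0.1440 × 11.0) = 0.2052
R = 1 / (1 − 0.2052) = 1 / 0.7948 ≈ 1.26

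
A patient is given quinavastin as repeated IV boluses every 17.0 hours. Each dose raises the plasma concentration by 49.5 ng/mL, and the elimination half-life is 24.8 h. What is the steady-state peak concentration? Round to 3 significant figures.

131 ng/mL

k = ln 2 / 24.8 = 0.02795 h⁻¹
Fraction remaining after one interval: e^(−kτ) = e^(−0.02795 × 17.0) = 0.6218
R = 1 / (1 − 0.6218) = 2.644
Css,max = 49.5 × 2.644 ≈ 131 ng/mL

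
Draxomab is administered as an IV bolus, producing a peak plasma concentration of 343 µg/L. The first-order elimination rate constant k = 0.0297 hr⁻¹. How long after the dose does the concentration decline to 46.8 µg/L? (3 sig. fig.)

67.1 hours

C(t) = C₀ e^(−kt)  ⇒  t = ln(C₀/C) / k
t = ln(343/46.8) / 0.02970 = 1.992 / 0.02970 ≈ 67.1 hours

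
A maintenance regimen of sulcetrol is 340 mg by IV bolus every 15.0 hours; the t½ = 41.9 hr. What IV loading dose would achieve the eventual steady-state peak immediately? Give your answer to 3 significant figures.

k = ln 2 / 41.9 = 0.01654 hr⁻¹
Accumulation ratio R = 1 / (1 − e^(−kτ)) = 1 / (1 − e^(−0.01654×15.0)) = 1 / (1 − 0.7802) = 4.551
Loading dose = maintenance dose × R = 340 × 4.551 ≈ 1550 mg

1550 mg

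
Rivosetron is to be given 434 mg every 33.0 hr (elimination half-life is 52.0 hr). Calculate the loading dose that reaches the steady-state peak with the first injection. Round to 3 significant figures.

k = ln 2 / 52.0 = 0.01333 hr⁻¹
Accumulation ratio R = 1 / (1 − e^(−kτ)) = 1 / (1 − e^(−0.01333×33.0)) = 1 / (1 − 0.6441) = 2.810
Loading dose = maintenance dose × R = 434 × 2.810 ≈ 1220 mg

1220 mg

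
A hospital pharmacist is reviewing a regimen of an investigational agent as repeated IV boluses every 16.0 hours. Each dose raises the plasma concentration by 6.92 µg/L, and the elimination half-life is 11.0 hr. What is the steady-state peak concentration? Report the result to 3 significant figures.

k = ln 2 / 11.0 = 0.06301 hr⁻¹
Fraction remaining after one interval: e^(−kτ) = e^(−0.06301 × 16.0) = 0.3649
R = 1 / (1 − 0.3649) = 1.574
Css,max = 6.92 × 1.574 ≈ 10.9 µg/L

10.9 µg/L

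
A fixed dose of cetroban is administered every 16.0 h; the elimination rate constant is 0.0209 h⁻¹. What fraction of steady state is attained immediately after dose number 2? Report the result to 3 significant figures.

f_n = 1 − e^(−nkτ) = 1 − e^(−2 × 0.02090 × 16.0) = 1 − e^(−0.6688) = 1 − 0.5123 ≈ 0.488

0.488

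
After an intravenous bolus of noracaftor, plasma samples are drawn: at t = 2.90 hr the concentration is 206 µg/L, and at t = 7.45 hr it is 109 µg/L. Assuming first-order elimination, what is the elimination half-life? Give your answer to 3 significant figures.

4.95 hours

k = ln(C₁/C₂) / (t₂ − t₁) = ln(206/109) / (7.45 − 2.90)
  = 0.6365 / 4.550 = 0.1399 hr⁻¹
t½ = ln 2 / k = ln 2 / 0.1399 ≈ 4.95 hours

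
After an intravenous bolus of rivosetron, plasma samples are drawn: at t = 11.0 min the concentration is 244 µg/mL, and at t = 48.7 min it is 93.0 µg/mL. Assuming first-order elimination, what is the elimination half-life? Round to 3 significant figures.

k = ln(C₁/C₂) / (t₂ − t₁) = ln(244/93.0) / (48.7 − 11.0)
  = 0.9646 / 37.70 = 0.02559 min⁻¹
t½ = ln 2 / k = ln 2 / 0.02559 ≈ 27.1 minutes

27.1 minutes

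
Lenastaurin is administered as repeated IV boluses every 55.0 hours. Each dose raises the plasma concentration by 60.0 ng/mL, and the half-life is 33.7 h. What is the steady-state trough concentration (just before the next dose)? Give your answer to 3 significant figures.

k = ln 2 / 33.7 = 0.02057 h⁻¹
Fraction remaining after one interval: e^(−kτ) = e^(−0.02057 × 55.0) = 0.3226
R = 1 / (1 − 0.3226) = 1.476
Css,max = 60.0 × 1.476 = 88.58 ng/mL
Css,min = Css,max × e^(−kτ) = 88.58 × 0.3226 ≈ 28.6 ng/mL

28.6 ng/mL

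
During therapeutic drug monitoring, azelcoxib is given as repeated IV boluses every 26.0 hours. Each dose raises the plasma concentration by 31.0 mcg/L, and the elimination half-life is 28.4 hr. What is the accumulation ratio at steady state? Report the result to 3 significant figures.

k = ln 2 / 28.4 = 0.02441 hr⁻¹
Fraction remaining after one interval: e^(−kτ) = e^(−0.02441 × 26.0) = 0.5302
R = 1 / (1 − 0.5302) = 1 / 0.4698 ≈ 2.13

2.13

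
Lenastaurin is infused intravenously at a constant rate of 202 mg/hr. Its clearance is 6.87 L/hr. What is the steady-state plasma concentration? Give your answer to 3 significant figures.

29.4 mg/L

Css = infusion rate / CL = 202 / 6.87 ≈ 29.4 mg/L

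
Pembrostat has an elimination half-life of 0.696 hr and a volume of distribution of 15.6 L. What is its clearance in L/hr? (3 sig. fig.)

k = ln 2 / t½ = ln 2 / 0.696 = 0.9959 hr⁻¹
CL = k · V = 0.9959 × 15.6 ≈ 15.5 L/hr

15.5 L/hr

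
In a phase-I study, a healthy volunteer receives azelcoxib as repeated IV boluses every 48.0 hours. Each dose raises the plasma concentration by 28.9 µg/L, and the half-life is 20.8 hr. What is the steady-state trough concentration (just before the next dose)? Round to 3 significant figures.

7.31 µg/L

k = ln 2 / 20.8 = 0.03332 hr⁻¹
Fraction remaining after one interval: e^(−kτ) = e^(−0.03332 × 48.0) = 0.2020
R = 1 / (1 − 0.2020) = 1.253
Css,max = 28.9 × 1.253 = 36.21 µg/L
Css,min = Css,max × e^(−kτ) = 36.21 × 0.2020 ≈ 7.31 µg/L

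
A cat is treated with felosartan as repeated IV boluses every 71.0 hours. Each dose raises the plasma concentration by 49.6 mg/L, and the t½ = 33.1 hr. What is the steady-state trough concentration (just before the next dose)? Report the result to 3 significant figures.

k = ln 2 / 33.1 = 0.02094 hr⁻¹
Fraction remaining after one interval: e^(−kτ) = e^(−0.02094 × 71.0) = 0.2261
R = 1 / (1 − 0.2261) = 1.292
Css,max = 49.6 × 1.292 = 64.09 mg/L
Css,min = Css,max × e^(−kτ) = 64.09 × 0.2261 ≈ 14.5 mg/L

14.5 mg/L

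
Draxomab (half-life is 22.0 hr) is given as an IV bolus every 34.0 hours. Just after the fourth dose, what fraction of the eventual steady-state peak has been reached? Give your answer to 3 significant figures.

0.986

k = ln 2 / 22.0 = 0.03151 hr⁻¹
f_n = 1 − e^(−nkτ) = 1 − e^(−4 × 0.03151 × 34.0) = 1 − e^(−4.285) = 1 − 0.01377 ≈ 0.986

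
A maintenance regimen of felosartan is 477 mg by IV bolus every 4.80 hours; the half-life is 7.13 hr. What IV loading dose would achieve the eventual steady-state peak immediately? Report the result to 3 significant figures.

k = ln 2 / 7.13 = 0.09722 hr⁻¹
Accumulation ratio R = 1 / (1 − e^(−kτ)) = 1 / (1 − e^(−0.09722×4.80)) = 1 / (1 − 0.6271) = 2.682
Loading dose = maintenance dose × R = 477 × 2.682 ≈ 1280 mg

1280 mg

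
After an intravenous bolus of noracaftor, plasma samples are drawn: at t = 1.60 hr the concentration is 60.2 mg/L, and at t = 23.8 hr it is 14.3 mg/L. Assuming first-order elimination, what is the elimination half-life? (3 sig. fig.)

k = ln(C₁/C₂) / (t₂ − t₁) = ln(60.2/14.3) / (23.8 − 1.60)
  = 1.437 / 22.20 = 0.06475 hr⁻¹
t½ = ln 2 / k = ln 2 / 0.06475 ≈ 10.7 hours

10.7 hours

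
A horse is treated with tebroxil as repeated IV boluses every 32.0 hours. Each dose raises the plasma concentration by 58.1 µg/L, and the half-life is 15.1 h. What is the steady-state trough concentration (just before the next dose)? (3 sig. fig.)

k = ln 2 / 15.1 = 0.04590 h⁻¹
Fraction remaining after one interval: e^(−kτ) = e^(−0.04590 × 32.0) = 0.2302
R = 1 / (1 − 0.2302) = 1.299
Css,max = 58.1 × 1.299 = 75.47 µg/L
Css,min = Css,max × e^(−kτ) = 75.47 × 0.2302 ≈ 17.4 µg/L

17.4 µg/L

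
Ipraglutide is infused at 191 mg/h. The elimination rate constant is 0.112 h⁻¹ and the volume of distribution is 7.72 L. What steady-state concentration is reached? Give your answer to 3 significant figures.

CL = k · V = 0.112 × 7.72 = 0.8646 L/h
Css = rate / CL = 191 / 0.8646 ≈ 221 mg/L

221 mg/L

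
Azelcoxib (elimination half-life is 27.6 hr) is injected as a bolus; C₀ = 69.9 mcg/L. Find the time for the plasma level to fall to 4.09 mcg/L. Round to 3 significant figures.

113 hours

k = ln 2 / 27.6 = 0.02511 hr⁻¹
C(t) = C₀ e^(−kt)  ⇒  t = ln(C₀/C) / k
t = ln(69.9/4.09) / 0.02511 = 2.839 / 0.02511 ≈ 113 hours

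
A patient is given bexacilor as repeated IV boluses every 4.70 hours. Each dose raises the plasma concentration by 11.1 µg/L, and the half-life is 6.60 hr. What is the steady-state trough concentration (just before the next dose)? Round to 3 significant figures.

k = ln 2 / 6.60 = 0.1050 hr⁻¹
Fraction remaining after one interval: e^(−kτ) = e^(−0.1050 × 4.70) = 0.6104
R = 1 / (1 − 0.6104) = 2.567
Css,max = 11.1 × 2.567 = 28.49 µg/L
Css,min = Css,max × e^(−kτ) = 28.49 × 0.6104 ≈ 17.4 µg/L

17.4 µg/L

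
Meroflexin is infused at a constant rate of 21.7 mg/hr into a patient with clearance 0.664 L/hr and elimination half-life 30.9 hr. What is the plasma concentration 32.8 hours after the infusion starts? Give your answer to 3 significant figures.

Css = rate / CL = 21.7 / 0.664 = 32.68 mg/L
k = ln 2 / 30.9 = 0.02243 hr⁻¹
C(t) = Css (1 − e^(−kt)) = 32.68 × (1 − e^(−0.7358)) = 32.68 × 0.5209 ≈ 17.0 mg/L

17.0 mg/L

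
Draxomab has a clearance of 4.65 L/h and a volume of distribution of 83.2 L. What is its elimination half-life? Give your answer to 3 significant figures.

12.4 hours

k = CL / V = 4.65 / 83.2 = 0.05589 h⁻¹
t½ = ln 2 / k = ln 2 / 0.05589 ≈ 12.4 hours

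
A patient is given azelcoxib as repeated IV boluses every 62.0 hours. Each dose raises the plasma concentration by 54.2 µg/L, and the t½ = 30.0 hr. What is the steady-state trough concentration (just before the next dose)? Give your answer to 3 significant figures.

17.0 µg/L

k = ln 2 / 30.0 = 0.02310 hr⁻¹
Fraction remaining after one interval: e^(−kτ) = e^(−0.02310 × 62.0) = 0.2387
R = 1 / (1 − 0.2387) = 1.314
Css,max = 54.2 × 1.314 = 71.19 µg/L
Css,min = Css,max × e^(−kτ) = 71.19 × 0.2387 ≈ 17.0 µg/L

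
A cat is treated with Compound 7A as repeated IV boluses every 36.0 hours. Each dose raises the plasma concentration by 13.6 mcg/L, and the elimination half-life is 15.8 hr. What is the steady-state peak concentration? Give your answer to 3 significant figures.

17.1 mcg/L

k = ln 2 / 15.8 = 0.04387 hr⁻¹
Fraction remaining after one interval: e^(−kτ) = e^(−0.04387 × 36.0) = 0.2061
R = 1 / (1 − 0.2061) = 1.260
Css,max = 13.6 × 1.260 ≈ 17.1 mcg/L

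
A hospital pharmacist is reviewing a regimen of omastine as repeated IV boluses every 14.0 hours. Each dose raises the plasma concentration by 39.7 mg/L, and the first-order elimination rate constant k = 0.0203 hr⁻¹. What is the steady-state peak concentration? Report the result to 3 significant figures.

Fraction remaining after one interval: e^(−kτ) = e^(−0.02030 × 14.0) = 0.7526
R = 1 / (1 − 0.7526) = 4.042
Css,max = 39.7 × 4.042 ≈ 160 mg/L

160 mg/L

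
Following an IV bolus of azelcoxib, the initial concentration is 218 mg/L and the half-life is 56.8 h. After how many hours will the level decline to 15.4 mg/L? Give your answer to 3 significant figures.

217 hours

k = ln 2 / 56.8 = 0.01220 h⁻¹
C(t) = C₀ e^(−kt)  ⇒  t = ln(C₀/C) / k
t = ln(218/15.4) / 0.01220 = 2.650 / 0.01220 ≈ 217 hours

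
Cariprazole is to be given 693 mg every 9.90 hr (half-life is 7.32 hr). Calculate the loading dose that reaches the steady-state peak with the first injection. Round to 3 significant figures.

k = ln 2 / 7.32 = 0.09469 hr⁻¹
Accumulation ratio R = 1 / (1 − e^(−kτ)) = 1 / (1 − e^(−0.09469×9.90)) = 1 / (1 − 0.3916) = 1.644
Loading dose = maintenance dose × R = 693 × 1.644 ≈ 1140 mg

1140 mg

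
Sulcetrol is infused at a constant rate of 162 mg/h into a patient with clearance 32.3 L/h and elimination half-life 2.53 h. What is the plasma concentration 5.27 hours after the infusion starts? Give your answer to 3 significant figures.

Css = rate / CL = 162 / 32.3 = 5.015 µg/mL
k = ln 2 / 2.53 = 0.2740 h⁻¹
C(t) = Css (1 − e^(−kt)) = 5.015 × (1 − e^(−1.444)) = 5.015 × 0.7640 ≈ 3.83 µg/mL

3.83 µg/mL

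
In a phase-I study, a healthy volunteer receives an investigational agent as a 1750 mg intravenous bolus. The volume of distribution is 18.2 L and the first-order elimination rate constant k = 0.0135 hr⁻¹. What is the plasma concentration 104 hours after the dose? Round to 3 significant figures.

C₀ = dose / V = 1750 / 18.2 = 96.15 µg/mL
C(t) = C₀ e^(−kt) = 96.15 × e^(−0.01350 × 104) = 96.15 × e^(−1.404) = 96.15 × 0.2456 ≈ 23.6 µg/mL

23.6 µg/mL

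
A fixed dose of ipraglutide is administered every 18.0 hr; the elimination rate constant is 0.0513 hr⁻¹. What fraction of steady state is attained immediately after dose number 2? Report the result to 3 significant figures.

f_n = 1 − e^(−nkτ) = 1 − e^(−2 × 0.05130 × 18.0) = 1 − e^(−1.847) = 1 − 0.1577 ≈ 0.842

0.842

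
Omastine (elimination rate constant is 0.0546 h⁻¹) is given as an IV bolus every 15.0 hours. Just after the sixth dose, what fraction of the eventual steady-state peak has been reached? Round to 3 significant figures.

0.993

f_n = 1 − e^(−nkτ) = 1 − e^(−6 × 0.05460 × 15.0) = 1 − e^(−4.914) = 1 − 0.007343 ≈ 0.993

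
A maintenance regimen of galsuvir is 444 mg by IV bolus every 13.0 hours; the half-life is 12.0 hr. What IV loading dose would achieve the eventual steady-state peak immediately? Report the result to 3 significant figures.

k = ln 2 / 12.0 = 0.05776 hr⁻¹
Accumulation ratio R = 1 / (1 − e^(−kτ)) = 1 / (1 − e^(−0.05776×13.0)) = 1 / (1 − 0.4719) = 1.894
Loading dose = maintenance dose × R = 444 × 1.894 ≈ 841 mg

841 mg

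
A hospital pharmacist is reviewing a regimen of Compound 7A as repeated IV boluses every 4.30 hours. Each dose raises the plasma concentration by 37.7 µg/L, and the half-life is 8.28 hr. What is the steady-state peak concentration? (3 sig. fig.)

125 µg/L

k = ln 2 / 8.28 = 0.08371 hr⁻¹
Fraction remaining after one interval: e^(−kτ) = e^(−0.08371 × 4.30) = 0.6977
R = 1 / (1 − 0.6977) = 3.308
Css,max = 37.7 × 3.308 ≈ 125 µg/L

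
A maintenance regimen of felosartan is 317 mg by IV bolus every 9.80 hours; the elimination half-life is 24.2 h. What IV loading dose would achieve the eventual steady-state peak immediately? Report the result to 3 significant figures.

1300 mg

k = ln 2 / 24.2 = 0.02864 h⁻¹
Accumulation ratio R = 1 / (1 − e^(−kτ)) = 1 / (1 − e^(−0.02864×9.80)) = 1 / (1 − 0.7553) = 4.086
Loading dose = maintenance dose × R = 317 × 4.086 ≈ 1300 mg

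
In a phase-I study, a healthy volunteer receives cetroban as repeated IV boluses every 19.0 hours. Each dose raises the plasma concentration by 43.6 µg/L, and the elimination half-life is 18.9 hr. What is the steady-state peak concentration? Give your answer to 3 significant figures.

k = ln 2 / 18.9 = 0.03667 hr⁻¹
Fraction remaining after one interval: e^(−kτ) = e^(−0.03667 × 19.0) = 0.4982
R = 1 / (1 − 0.4982) = 1.993
Css,max = 43.6 × 1.993 ≈ 86.9 µg/L

86.9 µg/L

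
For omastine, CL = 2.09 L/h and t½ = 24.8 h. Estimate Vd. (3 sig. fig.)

74.8 L

k = ln 2 / t½ = ln 2 / 24.8 = 0.02795 h⁻¹
V = CL / k = 2.09 / 0.02795 ≈ 74.8 L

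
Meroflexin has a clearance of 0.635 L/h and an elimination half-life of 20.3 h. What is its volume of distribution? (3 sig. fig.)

k = ln 2 / t½ = ln 2 / 20.3 = 0.03415 h⁻¹
V = CL / k = 0.635 / 0.03415 ≈ 18.6 L

18.6 L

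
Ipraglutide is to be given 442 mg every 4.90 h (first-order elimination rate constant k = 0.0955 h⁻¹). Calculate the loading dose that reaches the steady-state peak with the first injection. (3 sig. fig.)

1180 mg

Accumulation ratio R = 1 / (1 − e^(−kτ)) = 1 / (1 − e^(−0.09550×4.90)) = 1 / (1 − 0.6263) = 2.676
Loading dose = maintenance dose × R = 442 × 2.676 ≈ 1180 mg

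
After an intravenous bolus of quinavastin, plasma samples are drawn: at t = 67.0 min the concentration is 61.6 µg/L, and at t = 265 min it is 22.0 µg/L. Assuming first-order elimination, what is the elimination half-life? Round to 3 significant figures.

k = ln(C₁/C₂) / (t₂ − t₁) = ln(61.6/22.0) / (265 − 67.0)
  = 1.030 / 198.0 = 0.005200 min⁻¹
t½ = ln 2 / k = ln 2 / 0.005200 ≈ 133 minutes

133 minutes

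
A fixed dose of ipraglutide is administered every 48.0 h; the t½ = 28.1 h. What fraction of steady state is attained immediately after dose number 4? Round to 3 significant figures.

0.991

k = ln 2 / 28.1 = 0.02467 h⁻¹
f_n = 1 − e^(−nkτ) = 1 − e^(−4 × 0.02467 × 48.0) = 1 − e^(−4.736) = 1 − 0.008773 ≈ 0.991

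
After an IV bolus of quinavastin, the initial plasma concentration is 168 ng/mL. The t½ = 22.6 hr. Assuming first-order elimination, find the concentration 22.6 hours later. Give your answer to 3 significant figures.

84.0 ng/mL

k = ln 2 / 22.6 = 0.03067 hr⁻¹
C(t) = C₀ e^(−kt) = 168 × e^(−0.03067 × 22.6) = 168 × e^(−0.6931) = 168 × 0.5000 ≈ 84.0 ng/mL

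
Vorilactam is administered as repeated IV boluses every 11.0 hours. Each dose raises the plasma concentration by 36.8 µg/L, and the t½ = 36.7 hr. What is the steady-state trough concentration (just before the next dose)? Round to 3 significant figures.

k = ln 2 / 36.7 = 0.01889 hr⁻¹
Fraction remaining after one interval: e^(−kτ) = e^(−0.01889 × 11.0) = 0.8124
R = 1 / (1 − 0.8124) = 5.331
Css,max = 36.8 × 5.331 = 196.2 µg/L
Css,min = Css,max × e^(−kτ) = 196.2 × 0.8124 ≈ 159 µg/L

159 µg/L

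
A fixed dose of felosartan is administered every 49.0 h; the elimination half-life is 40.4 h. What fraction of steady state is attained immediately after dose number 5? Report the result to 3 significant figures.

0.985

k = ln 2 / 40.4 = 0.01716 h⁻¹
f_n = 1 − e^(−nkτ) = 1 − e^(−5 × 0.01716 × 49.0) = 1 − e^(−4.203) = 1 − 0.01494 ≈ 0.985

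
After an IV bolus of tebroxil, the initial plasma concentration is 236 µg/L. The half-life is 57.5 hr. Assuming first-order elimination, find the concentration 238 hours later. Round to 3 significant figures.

k = ln 2 / 57.5 = 0.01205 hr⁻¹
C(t) = C₀ e^(−kt) = 236 × e^(−0.01205 × 238) = 236 × e^(−2.869) = 236 × 0.05675 ≈ 13.4 µg/L

13.4 µg/L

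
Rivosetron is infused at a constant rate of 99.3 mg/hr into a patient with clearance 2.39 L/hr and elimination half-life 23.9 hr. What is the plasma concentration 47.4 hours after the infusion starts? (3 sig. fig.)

31.0 µg/mL

Css = rate / CL = 99.3 / 2.39 = 41.55 µg/mL
k = ln 2 / 23.9 = 0.02900 hr⁻¹
C(t) = Css (1 − e^(−kt)) = 41.55 × (1 − e^(−1.375)) = 41.55 × 0.7471 ≈ 31.0 µg/mL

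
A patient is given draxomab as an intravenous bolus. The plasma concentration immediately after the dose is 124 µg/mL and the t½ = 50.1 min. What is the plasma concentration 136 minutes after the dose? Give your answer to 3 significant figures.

18.9 µg/mL

k = ln 2 / 50.1 = 0.01384 min⁻¹
136 min is 2.715 half-lives, so C = 124 × (1/2)^2.715 = 124 × 0.1523 ≈ 18.9 µg/mL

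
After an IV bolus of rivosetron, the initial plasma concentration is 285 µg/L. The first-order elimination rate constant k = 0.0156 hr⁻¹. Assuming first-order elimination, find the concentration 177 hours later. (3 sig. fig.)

18.0 µg/L

C(t) = C₀ e^(−kt) = 285 × e^(−0.01560 × 177) = 285 × e^(−2.761) = 285 × 0.06322 ≈ 18.0 µg/L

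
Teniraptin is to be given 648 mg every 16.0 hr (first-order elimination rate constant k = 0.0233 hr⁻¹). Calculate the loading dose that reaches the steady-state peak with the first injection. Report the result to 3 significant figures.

2080 mg

Accumulation ratio R = 1 / (1 − e^(−kτ)) = 1 / (1 − e^(−0.02330×16.0)) = 1 / (1 − 0.6888) = 3.213
Loading dose = maintenance dose × R = 648 × 3.213 ≈ 2080 mg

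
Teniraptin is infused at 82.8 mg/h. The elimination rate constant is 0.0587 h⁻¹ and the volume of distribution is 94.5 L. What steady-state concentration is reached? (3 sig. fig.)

14.9 µg/mL

CL = k · V = 0.0587 × 94.5 = 5.547 L/h
Css = rate / CL = 82.8 / 5.547 ≈ 14.9 µg/mL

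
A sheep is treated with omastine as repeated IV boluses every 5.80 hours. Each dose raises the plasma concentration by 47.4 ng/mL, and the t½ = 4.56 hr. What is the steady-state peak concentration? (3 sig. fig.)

80.9 ng/mL

k = ln 2 / 4.56 = 0.1520 hr⁻¹
Fraction remaining after one interval: e^(−kτ) = e^(−0.1520 × 5.80) = 0.4141
R = 1 / (1 − 0.4141) = 1.707
Css,max = 47.4 × 1.707 ≈ 80.9 ng/mL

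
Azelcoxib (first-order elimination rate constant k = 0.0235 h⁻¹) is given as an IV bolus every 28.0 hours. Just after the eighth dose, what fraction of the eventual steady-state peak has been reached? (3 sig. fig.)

0.995

f_n = 1 − e^(−nkτ) = 1 − e^(−8 × 0.02350 × 28.0) = 1 − e^(−5.264) = 1 − 0.005175 ≈ 0.995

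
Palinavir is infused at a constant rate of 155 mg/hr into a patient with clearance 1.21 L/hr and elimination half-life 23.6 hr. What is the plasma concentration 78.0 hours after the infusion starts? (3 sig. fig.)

115 mg/L

Css = rate / CL = 155 / 1.21 = 128.1 mg/L
k = ln 2 / 23.6 = 0.02937 hr⁻¹
C(t) = Css (1 − e^(−kt)) = 128.1 × (1 − e^(−2.291)) = 128.1 × 0.8988 ≈ 115 mg/L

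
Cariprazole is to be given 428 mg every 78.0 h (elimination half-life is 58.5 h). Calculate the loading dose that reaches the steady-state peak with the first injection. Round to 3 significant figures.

710 mg

k = ln 2 / 58.5 = 0.01185 h⁻¹
Accumulation ratio R = 1 / (1 − e^(−kτ)) = 1 / (1 − e^(−0.01185×78.0)) = 1 / (1 − 0.3969) = 1.658
Loading dose = maintenance dose × R = 428 × 1.658 ≈ 710 mg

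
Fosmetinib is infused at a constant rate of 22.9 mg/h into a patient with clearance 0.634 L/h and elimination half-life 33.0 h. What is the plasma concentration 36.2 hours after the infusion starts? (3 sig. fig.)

Css = rate / CL = 22.9 / 0.634 = 36.12 µg/mL
k = ln 2 / 33.0 = 0.02100 h⁻¹
C(t) = Css (1 − e^(−kt)) = 36.12 × (1 − e^(−0.7604)) = 36.12 × 0.5325 ≈ 19.2 µg/mL

19.2 µg/mL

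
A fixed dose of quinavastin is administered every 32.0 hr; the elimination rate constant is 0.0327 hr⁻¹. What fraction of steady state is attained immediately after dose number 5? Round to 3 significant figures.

0.995

f_n = 1 − e^(−nkτ) = 1 − e^(−5 × 0.03270 × 32.0) = 1 − e^(−5.232) = 1 − 0.005343 ≈ 0.995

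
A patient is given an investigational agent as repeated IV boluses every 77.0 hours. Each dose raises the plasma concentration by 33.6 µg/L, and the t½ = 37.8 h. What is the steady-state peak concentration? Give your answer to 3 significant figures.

k = ln 2 / 37.8 = 0.01834 h⁻¹
Fraction remaining after one interval: e^(−kτ) = e^(−0.01834 × 77.0) = 0.2437
R = 1 / (1 − 0.2437) = 1.322
Css,max = 33.6 × 1.322 ≈ 44.4 µg/L

44.4 µg/L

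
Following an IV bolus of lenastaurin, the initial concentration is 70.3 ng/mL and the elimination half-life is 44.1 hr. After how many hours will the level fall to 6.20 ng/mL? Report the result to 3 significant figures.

k = ln 2 / 44.1 = 0.01572 hr⁻¹
C(t) = C₀ e^(−kt)  ⇒  t = ln(C₀/C) / k
t = ln(70.3/6.20) / 0.01572 = 2.428 / 0.01572 ≈ 154 hours

154 hours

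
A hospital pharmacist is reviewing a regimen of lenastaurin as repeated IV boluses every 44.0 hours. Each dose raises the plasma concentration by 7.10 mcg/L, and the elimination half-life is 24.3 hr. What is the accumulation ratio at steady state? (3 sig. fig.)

k = ln 2 / 24.3 = 0.02852 hr⁻¹
Fraction remaining after one interval: e^(−kτ) = e^(−0.02852 × 44.0) = 0.2851
R = 1 / (1 − 0.2851) = 1 / 0.7149 ≈ 1.40

1.40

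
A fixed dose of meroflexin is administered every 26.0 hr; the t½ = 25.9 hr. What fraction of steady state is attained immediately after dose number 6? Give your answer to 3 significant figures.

0.985

k = ln 2 / 25.9 = 0.02676 hr⁻¹
f_n = 1 − e^(−nkτ) = 1 − e^(−6 × 0.02676 × 26.0) = 1 − e^(−4.175) = 1 − 0.01538 ≈ 0.985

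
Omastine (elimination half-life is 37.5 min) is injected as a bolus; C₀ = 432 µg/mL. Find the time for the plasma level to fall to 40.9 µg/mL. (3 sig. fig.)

k = ln 2 / 37.5 = 0.01848 min⁻¹
C(t) = C₀ e^(−kt)  ⇒  t = ln(C₀/C) / k
t = ln(432/40.9) / 0.01848 = 2.357 / 0.01848 ≈ 128 minutes

128 minutes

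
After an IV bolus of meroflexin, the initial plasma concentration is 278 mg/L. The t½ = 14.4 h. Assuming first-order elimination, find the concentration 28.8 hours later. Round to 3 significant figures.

69.5 mg/L

k = ln 2 / 14.4 = 0.04814 h⁻¹
C(t) = C₀ e^(−kt) = 278 × e^(−0.04814 × 28.8) = 278 × e^(−1.386) = 278 × 0.2500 ≈ 69.5 mg/L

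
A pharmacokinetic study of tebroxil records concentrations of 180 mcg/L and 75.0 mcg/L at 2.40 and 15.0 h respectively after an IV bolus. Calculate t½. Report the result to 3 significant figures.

k = ln(C₁/C₂) / (t₂ − t₁) = ln(180/75.0) / (15.0 − 2.40)
  = 0.8755 / 12.60 = 0.06948 h⁻¹
t½ = ln 2 / k = ln 2 / 0.06948 ≈ 9.98 hours

9.98 hours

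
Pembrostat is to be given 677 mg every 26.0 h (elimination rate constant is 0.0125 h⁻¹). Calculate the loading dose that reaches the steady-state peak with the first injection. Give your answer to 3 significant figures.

2440 mg

Accumulation ratio R = 1 / (1 − e^(−kτ)) = 1 / (1 − e^(−0.01250×26.0)) = 1 / (1 − 0.7225) = 3.604
Loading dose = maintenance dose × R = 677 × 3.604 ≈ 2440 mg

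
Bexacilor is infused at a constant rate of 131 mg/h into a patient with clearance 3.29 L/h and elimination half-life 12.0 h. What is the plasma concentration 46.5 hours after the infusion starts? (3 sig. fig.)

37.1 mg/L

Css = rate / CL = 131 / 3.29 = 39.82 mg/L
k = ln 2 / 12.0 = 0.05776 h⁻¹
C(t) = Css (1 − e^(−kt)) = 39.82 × (1 − e^(−2.686)) = 39.82 × 0.9318 ≈ 37.1 mg/L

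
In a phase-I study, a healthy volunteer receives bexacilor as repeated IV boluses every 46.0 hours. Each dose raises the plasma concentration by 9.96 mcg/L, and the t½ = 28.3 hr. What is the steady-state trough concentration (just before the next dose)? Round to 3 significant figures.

4.78 mcg/L

k = ln 2 / 28.3 = 0.02449 hr⁻¹
Fraction remaining after one interval: e^(−kτ) = e^(−0.02449 × 46.0) = 0.3241
R = 1 / (1 − 0.3241) = 1.480
Css,max = 9.96 × 1.480 = 14.74 mcg/L
Css,min = Css,max × e^(−kτ) = 14.74 × 0.3241 ≈ 4.78 mcg/L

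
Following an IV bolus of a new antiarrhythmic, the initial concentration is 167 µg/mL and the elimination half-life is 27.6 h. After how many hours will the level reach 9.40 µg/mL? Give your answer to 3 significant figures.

k = ln 2 / 27.6 = 0.02511 h⁻¹
C(t) = C₀ e^(−kt)  ⇒  t = ln(C₀/C) / k
t = ln(167/9.40) / 0.02511 = 2.877 / 0.02511 ≈ 115 hours

115 hours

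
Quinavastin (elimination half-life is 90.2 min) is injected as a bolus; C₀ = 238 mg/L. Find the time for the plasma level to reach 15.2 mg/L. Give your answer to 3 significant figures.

358 minutes

k = ln 2 / 90.2 = 0.007685 min⁻¹
C(t) = C₀ e^(−kt)  ⇒  t = ln(C₀/C) / k
t = ln(238/15.2) / 0.007685 = 2.751 / 0.007685 ≈ 358 minutes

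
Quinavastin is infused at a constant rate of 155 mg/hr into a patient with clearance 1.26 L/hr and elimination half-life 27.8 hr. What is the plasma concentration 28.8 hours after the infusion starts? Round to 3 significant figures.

63.0 mg/L

Css = rate / CL = 155 / 1.26 = 123.0 mg/L
k = ln 2 / 27.8 = 0.02493 hr⁻¹
C(t) = Css (1 − e^(−kt)) = 123.0 × (1 − e^(−0.7181)) = 123.0 × 0.5123 ≈ 63.0 mg/L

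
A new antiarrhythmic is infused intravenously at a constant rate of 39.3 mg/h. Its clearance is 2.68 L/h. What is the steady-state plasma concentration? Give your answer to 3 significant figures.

14.7 µg/mL

Css = infusion rate / CL = 39.3 / 2.68 ≈ 14.7 µg/mL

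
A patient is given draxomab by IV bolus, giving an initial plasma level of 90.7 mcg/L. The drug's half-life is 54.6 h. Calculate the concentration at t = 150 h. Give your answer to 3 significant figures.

k = ln 2 / 54.6 = 0.01270 h⁻¹
150 h is 2.747 half-lives, so C = 90.7 × (1/2)^2.747 = 90.7 × 0.1489 ≈ 13.5 mcg/L

13.5 mcg/L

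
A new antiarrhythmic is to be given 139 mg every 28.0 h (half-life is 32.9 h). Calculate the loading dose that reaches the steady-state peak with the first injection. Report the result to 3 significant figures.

k = ln 2 / 32.9 = 0.02107 h⁻¹
Accumulation ratio R = 1 / (1 − e^(−kτ)) = 1 / (1 − e^(−0.02107×28.0)) = 1 / (1 − 0.5544) = 2.244
Loading dose = maintenance dose × R = 139 × 2.244 ≈ 312 mg

312 mg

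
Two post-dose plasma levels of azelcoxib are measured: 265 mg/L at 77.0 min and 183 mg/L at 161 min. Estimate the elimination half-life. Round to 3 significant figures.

157 minutes

k = ln(C₁/C₂) / (t₂ − t₁) = ln(265/183) / (161 − 77.0)
  = 0.3702 / 84.00 = 0.004408 min⁻¹
t½ = ln 2 / k = ln 2 / 0.004408 ≈ 157 minutes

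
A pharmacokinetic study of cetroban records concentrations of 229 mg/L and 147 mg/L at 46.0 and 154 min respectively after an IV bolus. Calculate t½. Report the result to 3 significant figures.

169 minutes

k = ln(C₁/C₂) / (t₂ − t₁) = ln(229/147) / (154 − 46.0)
  = 0.4433 / 108.0 = 0.004105 min⁻¹
t½ = ln 2 / k = ln 2 / 0.004105 ≈ 169 minutes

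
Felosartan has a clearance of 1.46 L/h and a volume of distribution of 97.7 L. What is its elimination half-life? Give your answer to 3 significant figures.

46.4 hours

k = CL / V = 1.46 / 97.7 = 0.01494 h⁻¹
t½ = ln 2 / k = ln 2 / 0.01494 ≈ 46.4 hours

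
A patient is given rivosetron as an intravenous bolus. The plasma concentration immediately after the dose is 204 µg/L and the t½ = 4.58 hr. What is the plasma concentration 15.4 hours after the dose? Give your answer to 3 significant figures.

k = ln 2 / 4.58 = 0.1513 hr⁻¹
C(t) = C₀ e^(−kt) = 204 × e^(−0.1513 × 15.4) = 204 × e^(−2.331) = 204 × 0.09723 ≈ 19.8 µg/L

19.8 µg/L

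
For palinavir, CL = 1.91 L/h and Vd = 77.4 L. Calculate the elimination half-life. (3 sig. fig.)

k = CL / V = 1.91 / 77.4 = 0.02468 h⁻¹
t½ = ln 2 / k = ln 2 / 0.02468 ≈ 28.1 hours

28.1 hours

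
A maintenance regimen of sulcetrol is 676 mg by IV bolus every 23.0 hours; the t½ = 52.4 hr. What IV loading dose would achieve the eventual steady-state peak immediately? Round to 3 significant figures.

k = ln 2 / 52.4 = 0.01323 hr⁻¹
Accumulation ratio R = 1 / (1 − e^(−kτ)) = 1 / (1 − e^(−0.01323×23.0)) = 1 / (1 − 0.7377) = 3.812
Loading dose = maintenance dose × R = 676 × 3.812 ≈ 2580 mg

2580 mg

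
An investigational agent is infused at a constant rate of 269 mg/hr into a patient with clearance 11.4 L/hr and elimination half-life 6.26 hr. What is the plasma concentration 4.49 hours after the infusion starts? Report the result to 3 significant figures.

9.24 mg/L

Css = rate / CL = 269 / 11.4 = 23.60 mg/L
k = ln 2 / 6.26 = 0.1107 hr⁻¹
C(t) = Css (1 − e^(−kt)) = 23.60 × (1 − e^(−0.4972)) = 23.60 × 0.3917 ≈ 9.24 mg/L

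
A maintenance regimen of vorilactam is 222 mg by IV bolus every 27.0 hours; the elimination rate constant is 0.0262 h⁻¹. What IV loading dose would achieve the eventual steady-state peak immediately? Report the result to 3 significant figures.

Accumulation ratio R = 1 / (1 − e^(−kτ)) = 1 / (1 − e^(−0.02620×27.0)) = 1 / (1 − 0.4929) = 1.972
Loading dose = maintenance dose × R = 222 × 1.972 ≈ 438 mg

438 mg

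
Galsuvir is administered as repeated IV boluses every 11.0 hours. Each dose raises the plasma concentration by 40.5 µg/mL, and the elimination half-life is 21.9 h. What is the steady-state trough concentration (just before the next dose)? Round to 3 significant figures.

k = ln 2 / 21.9 = 0.03165 h⁻¹
Fraction remaining after one interval: e^(−kτ) = e^(−0.03165 × 11.0) = 0.7060
R = 1 / (1 − 0.7060) = 3.401
Css,max = 40.5 × 3.401 = 137.7 µg/mL
Css,min = Css,max × e^(−kτ) = 137.7 × 0.7060 ≈ 97.2 µg/mL

97.2 µg/mL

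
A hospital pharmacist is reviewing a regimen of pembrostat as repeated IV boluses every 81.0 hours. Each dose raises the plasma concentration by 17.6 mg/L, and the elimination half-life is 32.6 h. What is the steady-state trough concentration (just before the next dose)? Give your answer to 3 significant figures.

k = ln 2 / 32.6 = 0.02126 h⁻¹
Fraction remaining after one interval: e^(−kτ) = e^(−0.02126 × 81.0) = 0.1787
R = 1 / (1 − 0.1787) = 1.218
Css,max = 17.6 × 1.218 = 21.43 mg/L
Css,min = Css,max × e^(−kτ) = 21.43 × 0.1787 ≈ 3.83 mg/L

3.83 mg/L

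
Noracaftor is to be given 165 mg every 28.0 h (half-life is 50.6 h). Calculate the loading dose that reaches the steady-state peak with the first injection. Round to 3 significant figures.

518 mg

k = ln 2 / 50.6 = 0.01370 h⁻¹
Accumulation ratio R = 1 / (1 − e^(−kτ)) = 1 / (1 − e^(−0.01370×28.0)) = 1 / (1 − 0.6814) = 3.139
Loading dose = maintenance dose × R = 165 × 3.139 ≈ 518 mg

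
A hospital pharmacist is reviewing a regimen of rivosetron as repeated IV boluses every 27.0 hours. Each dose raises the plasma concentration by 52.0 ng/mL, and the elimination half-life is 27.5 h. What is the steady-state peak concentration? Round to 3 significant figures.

k = ln 2 / 27.5 = 0.02521 h⁻¹
Fraction remaining after one interval: e^(−kτ) = e^(−0.02521 × 27.0) = 0.5063
R = 1 / (1 − 0.5063) = 2.026
Css,max = 52.0 × 2.026 ≈ 105 ng/mL

105 ng/mL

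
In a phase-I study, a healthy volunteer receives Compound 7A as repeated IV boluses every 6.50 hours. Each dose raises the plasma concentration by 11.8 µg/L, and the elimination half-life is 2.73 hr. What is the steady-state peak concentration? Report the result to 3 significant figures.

k = ln 2 / 2.73 = 0.2539 hr⁻¹
Fraction remaining after one interval: e^(−kτ) = e^(−0.2539 × 6.50) = 0.1920
R = 1 / (1 − 0.1920) = 1.238
Css,max = 11.8 × 1.238 ≈ 14.6 µg/L

14.6 µg/L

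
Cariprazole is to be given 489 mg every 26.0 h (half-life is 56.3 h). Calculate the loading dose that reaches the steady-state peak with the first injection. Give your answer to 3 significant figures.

k = ln 2 / 56.3 = 0.01231 h⁻¹
Accumulation ratio R = 1 / (1 − e^(−kτ)) = 1 / (1 − e^(−0.01231×26.0)) = 1 / (1 − 0.7261) = 3.651
Loading dose = maintenance dose × R = 489 × 3.651 ≈ 1790 mg

1790 mg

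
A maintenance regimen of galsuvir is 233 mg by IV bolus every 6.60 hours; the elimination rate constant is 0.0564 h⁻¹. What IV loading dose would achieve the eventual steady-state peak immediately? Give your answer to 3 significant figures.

Accumulation ratio R = 1 / (1 − e^(−kτ)) = 1 / (1 − e^(−0.05640×6.60)) = 1 / (1 − 0.6892) = 3.217
Loading dose = maintenance dose × R = 233 × 3.217 ≈ 750 mg

750 mg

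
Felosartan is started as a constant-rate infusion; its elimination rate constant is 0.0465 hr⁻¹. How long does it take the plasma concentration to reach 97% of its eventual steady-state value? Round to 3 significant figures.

f = 1 − e^(−kt)  ⇒  t = −ln(1 − f) / k
t = −ln(1 − 0.97) / 0.04650 = 3.507 / 0.04650 ≈ 75.4 hours

75.4 hours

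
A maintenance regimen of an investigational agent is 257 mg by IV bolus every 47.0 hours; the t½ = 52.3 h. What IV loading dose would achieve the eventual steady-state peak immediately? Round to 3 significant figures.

554 mg

k = ln 2 / 52.3 = 0.01325 h⁻¹
Accumulation ratio R = 1 / (1 − e^(−kτ)) = 1 / (1 − e^(−0.01325×47.0)) = 1 / (1 − 0.5364) = 2.157
Loading dose = maintenance dose × R = 257 × 2.157 ≈ 554 mg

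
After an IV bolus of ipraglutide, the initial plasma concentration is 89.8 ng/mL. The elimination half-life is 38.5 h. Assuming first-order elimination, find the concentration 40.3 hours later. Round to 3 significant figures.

43.5 ng/mL

k = ln 2 / 38.5 = 0.01800 h⁻¹
40.3 h is 1.047 half-lives, so C = 89.8 × (1/2)^1.047 = 89.8 × 0.4841 ≈ 43.5 ng/mL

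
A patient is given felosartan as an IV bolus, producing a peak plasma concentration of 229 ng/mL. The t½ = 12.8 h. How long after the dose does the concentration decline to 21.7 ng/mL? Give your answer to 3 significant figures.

k = ln 2 / 12.8 = 0.05415 h⁻¹
C(t) = C₀ e^(−kt)  ⇒  t = ln(C₀/C) / k
t = ln(229/21.7) / 0.05415 = 2.356 / 0.05415 ≈ 43.5 hours

43.5 hours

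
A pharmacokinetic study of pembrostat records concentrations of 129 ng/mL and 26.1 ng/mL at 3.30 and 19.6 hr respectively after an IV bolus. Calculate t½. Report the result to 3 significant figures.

7.07 hours

k = ln(C₁/C₂) / (t₂ − t₁) = ln(129/26.1) / (19.6 − 3.30)
  = 1.598 / 16.30 = 0.09803 hr⁻¹
t½ = ln 2 / k = ln 2 / 0.09803 ≈ 7.07 hours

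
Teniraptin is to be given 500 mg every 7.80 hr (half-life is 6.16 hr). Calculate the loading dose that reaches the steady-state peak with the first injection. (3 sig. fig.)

k = ln 2 / 6.16 = 0.1125 hr⁻¹
Accumulation ratio R = 1 / (1 − e^(−kτ)) = 1 / (1 − e^(−0.1125×7.80)) = 1 / (1 − 0.4157) = 1.712
Loading dose = maintenance dose × R = 500 × 1.712 ≈ 856 mg

856 mg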